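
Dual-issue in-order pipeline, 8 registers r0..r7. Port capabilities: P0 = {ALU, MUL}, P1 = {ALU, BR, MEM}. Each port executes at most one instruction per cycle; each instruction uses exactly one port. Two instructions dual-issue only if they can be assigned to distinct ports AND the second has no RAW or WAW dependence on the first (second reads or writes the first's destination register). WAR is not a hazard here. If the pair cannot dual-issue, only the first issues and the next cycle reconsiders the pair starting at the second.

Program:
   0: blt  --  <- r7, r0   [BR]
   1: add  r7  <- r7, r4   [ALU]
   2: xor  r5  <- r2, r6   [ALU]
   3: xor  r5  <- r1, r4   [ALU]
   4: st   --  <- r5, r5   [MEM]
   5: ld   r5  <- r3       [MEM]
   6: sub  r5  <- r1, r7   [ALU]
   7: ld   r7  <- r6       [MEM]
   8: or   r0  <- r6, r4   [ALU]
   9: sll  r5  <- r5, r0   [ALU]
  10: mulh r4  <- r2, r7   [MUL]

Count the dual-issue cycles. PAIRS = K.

#0 head=0: blt add i0+i1 dual
#1 head=2: xor i2 WAW r5
#2 head=3: xor i3 RAW r5
#3 head=4: st i4 no-port MEM/MEM
#4 head=5: ld i5 WAW r5
#5 head=6: sub ld i6+i7 dual
#6 head=8: or i8 RAW r0
#7 head=9: sll mulh i9+i10 dual

PAIRS = 3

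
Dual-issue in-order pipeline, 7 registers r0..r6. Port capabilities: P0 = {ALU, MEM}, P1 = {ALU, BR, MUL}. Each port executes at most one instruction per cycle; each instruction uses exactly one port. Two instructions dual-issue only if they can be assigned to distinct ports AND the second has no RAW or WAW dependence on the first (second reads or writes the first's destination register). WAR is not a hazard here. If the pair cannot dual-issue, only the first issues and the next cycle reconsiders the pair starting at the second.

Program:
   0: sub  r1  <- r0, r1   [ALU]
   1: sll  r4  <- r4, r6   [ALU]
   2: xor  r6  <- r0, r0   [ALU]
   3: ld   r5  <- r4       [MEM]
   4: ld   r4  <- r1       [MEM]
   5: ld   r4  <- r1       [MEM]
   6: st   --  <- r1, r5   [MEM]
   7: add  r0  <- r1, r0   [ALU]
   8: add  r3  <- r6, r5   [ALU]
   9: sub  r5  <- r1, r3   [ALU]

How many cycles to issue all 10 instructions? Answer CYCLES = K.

CYCLES = 7

#0 head=0: sub;sll i0&i1 pair
#1 head=2: xor;ld i2&i3 pair
#2 head=4: ld i4 no-port MEM/MEM
#3 head=5: ld i5 no-port MEM/MEM
#4 head=6: st;add i6&i7 pair
#5 head=8: add i8 RAW r3
#6 head=9: sub i9 tail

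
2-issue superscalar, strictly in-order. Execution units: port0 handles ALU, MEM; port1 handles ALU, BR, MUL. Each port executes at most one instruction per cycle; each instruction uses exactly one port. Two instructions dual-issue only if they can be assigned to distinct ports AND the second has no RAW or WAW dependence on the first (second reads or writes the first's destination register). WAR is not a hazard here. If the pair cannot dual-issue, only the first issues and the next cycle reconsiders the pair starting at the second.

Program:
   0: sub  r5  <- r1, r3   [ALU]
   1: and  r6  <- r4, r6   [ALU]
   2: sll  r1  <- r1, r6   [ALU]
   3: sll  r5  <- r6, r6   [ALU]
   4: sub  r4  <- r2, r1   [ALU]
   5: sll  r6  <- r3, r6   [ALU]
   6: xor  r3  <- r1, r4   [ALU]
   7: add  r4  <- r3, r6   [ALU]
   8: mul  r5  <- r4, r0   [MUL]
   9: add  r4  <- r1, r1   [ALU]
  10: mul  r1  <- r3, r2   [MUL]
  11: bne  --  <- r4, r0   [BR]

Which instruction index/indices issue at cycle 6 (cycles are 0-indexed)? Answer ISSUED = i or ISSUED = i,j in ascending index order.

ISSUED = 10

#0 head=0: sub.ALU and.ALU i0&i1 dual
#1 head=2: sll.ALU sll.ALU i2&i3 dual
#2 head=4: sub.ALU sll.ALU i4&i5 dual
#3 head=6: xor.ALU i6 RAW r3
#4 head=7: add.ALU i7 RAW r4
#5 head=8: mul.MUL add.ALU i8&i9 dual
#6 head=10: mul.MUL i10 no-port MUL/BR
#7 head=11: bne.BR i11 tail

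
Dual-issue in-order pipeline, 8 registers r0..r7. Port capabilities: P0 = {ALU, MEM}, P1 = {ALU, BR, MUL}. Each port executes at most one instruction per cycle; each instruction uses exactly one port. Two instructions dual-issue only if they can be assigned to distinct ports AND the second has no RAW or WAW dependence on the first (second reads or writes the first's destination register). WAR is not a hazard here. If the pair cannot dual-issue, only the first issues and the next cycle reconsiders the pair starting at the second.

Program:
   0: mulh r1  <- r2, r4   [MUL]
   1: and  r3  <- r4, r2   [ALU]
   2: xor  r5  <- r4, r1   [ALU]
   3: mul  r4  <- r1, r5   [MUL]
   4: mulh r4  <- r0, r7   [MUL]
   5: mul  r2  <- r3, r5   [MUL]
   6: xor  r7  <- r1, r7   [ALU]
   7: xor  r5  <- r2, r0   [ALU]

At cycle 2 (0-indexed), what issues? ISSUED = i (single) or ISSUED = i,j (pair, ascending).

ISSUED = 3

t=0 i0/i1:mulh;and ; 2-wide
t=1 i2:xor ; RAW r5
t=2 i3:mul ; no-port MUL/MUL
t=3 i4:mulh ; no-port MUL/MUL
t=4 i5/i6:mul;xor ; 2-wide
t=5 i7:xor ; tail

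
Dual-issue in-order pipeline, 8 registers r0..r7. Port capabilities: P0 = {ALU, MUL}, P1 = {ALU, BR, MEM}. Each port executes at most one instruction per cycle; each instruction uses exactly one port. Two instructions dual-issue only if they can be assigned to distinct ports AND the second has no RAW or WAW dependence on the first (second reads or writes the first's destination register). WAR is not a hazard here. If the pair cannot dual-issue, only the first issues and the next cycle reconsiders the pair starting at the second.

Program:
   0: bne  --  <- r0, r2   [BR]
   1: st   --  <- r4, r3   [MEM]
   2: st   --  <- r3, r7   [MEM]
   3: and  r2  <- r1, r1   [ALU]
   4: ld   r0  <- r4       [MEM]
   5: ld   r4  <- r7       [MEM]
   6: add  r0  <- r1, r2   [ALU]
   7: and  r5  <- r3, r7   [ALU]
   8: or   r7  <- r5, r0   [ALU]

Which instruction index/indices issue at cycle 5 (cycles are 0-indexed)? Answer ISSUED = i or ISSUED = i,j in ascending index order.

ISSUED = 7

  cy0 -> i0 (bne.BR) no-port BR/MEM
  cy1 -> i1 (st.MEM) no-port MEM/MEM
  cy2 -> i2+i3 (st.MEM+and.ALU) 2-wide
  cy3 -> i4 (ld.MEM) no-port MEM/MEM
  cy4 -> i5+i6 (ld.MEM+add.ALU) 2-wide
  cy5 -> i7 (and.ALU) RAW r5
  cy6 -> i8 (or.ALU) tail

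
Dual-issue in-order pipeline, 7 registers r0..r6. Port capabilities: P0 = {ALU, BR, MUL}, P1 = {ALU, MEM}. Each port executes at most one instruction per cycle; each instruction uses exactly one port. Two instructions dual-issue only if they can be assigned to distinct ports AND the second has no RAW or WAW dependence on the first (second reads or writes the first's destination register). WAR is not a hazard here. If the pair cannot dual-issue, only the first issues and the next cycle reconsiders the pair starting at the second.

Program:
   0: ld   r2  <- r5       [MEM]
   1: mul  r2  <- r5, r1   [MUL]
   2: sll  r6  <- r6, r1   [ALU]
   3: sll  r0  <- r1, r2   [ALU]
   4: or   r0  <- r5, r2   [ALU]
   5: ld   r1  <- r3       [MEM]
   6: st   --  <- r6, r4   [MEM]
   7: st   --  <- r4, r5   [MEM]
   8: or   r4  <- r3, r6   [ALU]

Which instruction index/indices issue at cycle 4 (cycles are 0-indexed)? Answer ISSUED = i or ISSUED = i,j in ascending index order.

ISSUED = 6

  cy0 -> i0 (ld) WAW r2
  cy1 -> i1+i2 (mul;sll) pair
  cy2 -> i3 (sll) WAW r0
  cy3 -> i4+i5 (or;ld) pair
  cy4 -> i6 (st) no-port MEM/MEM
  cy5 -> i7+i8 (st;or) pair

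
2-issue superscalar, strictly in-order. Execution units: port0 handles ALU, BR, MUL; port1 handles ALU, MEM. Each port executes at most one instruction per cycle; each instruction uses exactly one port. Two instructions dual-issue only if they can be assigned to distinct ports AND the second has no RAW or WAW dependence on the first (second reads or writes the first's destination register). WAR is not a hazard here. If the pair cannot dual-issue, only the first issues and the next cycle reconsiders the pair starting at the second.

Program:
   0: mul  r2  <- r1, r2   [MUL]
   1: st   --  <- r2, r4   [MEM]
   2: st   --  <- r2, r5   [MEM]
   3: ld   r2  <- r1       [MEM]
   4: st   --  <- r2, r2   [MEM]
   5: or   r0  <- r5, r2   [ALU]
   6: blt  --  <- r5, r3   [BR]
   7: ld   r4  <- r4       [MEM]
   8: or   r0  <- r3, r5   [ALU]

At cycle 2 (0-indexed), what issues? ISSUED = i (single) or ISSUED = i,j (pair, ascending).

  cy0 -> i0 (mul) RAW r2
  cy1 -> i1 (st) no-port MEM/MEM
  cy2 -> i2 (st) no-port MEM/MEM
  cy3 -> i3 (ld) no-port MEM/MEM
  cy4 -> i4&i5 (st+or) pair
  cy5 -> i6&i7 (blt+ld) pair
  cy6 -> i8 (or) tail

ISSUED = 2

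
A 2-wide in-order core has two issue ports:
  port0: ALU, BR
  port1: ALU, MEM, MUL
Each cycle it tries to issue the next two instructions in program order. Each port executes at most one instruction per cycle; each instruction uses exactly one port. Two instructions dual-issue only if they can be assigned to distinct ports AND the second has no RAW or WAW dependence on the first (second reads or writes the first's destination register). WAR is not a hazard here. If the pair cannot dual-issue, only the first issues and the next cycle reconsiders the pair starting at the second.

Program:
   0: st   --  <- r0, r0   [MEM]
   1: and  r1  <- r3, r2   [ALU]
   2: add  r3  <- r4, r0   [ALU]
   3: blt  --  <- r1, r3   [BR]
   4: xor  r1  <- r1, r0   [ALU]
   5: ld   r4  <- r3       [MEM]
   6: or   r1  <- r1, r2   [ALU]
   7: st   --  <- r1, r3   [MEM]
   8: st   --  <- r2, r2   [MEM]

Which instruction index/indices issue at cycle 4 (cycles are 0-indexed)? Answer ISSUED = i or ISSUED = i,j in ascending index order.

ISSUED = 7

[0] i0,i1  st.MEM and.ALU  -- dual
[1] i2  add.ALU  -- RAW r3
[2] i3,i4  blt.BR xor.ALU  -- dual
[3] i5,i6  ld.MEM or.ALU  -- dual
[4] i7  st.MEM  -- no-port MEM/MEM
[5] i8  st.MEM  -- tail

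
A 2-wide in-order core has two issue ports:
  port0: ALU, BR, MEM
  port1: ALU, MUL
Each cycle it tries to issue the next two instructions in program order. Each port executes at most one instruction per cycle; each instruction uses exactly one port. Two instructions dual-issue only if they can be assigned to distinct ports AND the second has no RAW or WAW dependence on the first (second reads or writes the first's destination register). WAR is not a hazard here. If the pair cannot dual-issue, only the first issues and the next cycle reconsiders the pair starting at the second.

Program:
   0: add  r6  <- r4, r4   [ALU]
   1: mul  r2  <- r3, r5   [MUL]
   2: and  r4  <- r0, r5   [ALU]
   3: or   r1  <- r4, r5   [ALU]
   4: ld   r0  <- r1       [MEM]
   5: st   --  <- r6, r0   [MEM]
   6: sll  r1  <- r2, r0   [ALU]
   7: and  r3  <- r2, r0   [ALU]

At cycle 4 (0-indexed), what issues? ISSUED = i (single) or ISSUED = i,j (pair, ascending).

c0: i0/i1 add+mul  2-wide
c1: i2 and  RAW r4
c2: i3 or  RAW r1
c3: i4 ld  no-port MEM/MEM
c4: i5/i6 st+sll  2-wide
c5: i7 and  tail

ISSUED = 5,6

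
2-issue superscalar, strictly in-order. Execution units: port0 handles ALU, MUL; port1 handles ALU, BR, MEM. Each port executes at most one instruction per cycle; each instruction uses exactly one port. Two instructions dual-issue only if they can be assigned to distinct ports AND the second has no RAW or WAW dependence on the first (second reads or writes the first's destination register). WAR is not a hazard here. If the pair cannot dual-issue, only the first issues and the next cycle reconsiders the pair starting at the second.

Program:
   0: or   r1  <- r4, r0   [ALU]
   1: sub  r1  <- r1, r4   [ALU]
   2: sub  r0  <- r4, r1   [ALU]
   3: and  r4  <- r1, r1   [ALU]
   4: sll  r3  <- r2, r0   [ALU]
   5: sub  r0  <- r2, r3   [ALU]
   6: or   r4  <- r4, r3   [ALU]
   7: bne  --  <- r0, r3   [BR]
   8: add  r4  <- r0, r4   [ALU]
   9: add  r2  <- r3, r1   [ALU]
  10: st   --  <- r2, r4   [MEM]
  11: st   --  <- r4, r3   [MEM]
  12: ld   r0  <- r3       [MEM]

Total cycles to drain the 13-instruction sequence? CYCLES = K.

CYCLES = 10

0. or.ALU @i0  | RAW+WAW r1
1. sub.ALU @i1  | RAW r1
2. sub.ALU and.ALU @i2,i3  | dual
3. sll.ALU @i4  | RAW r3
4. sub.ALU or.ALU @i5,i6  | dual
5. bne.BR add.ALU @i7,i8  | dual
6. add.ALU @i9  | RAW r2
7. st.MEM @i10  | no-port MEM/MEM
8. st.MEM @i11  | no-port MEM/MEM
9. ld.MEM @i12  | tail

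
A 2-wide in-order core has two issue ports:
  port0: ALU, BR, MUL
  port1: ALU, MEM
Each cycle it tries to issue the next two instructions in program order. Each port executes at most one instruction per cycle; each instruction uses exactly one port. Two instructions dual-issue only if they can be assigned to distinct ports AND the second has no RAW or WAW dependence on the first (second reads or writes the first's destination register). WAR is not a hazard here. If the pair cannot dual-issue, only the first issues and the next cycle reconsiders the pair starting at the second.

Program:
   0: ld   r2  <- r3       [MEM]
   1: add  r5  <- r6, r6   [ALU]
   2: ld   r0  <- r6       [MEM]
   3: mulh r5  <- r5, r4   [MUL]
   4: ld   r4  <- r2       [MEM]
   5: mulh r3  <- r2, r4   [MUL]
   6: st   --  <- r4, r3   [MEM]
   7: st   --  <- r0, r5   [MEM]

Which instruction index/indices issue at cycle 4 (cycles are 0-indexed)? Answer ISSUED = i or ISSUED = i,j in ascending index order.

t=0 i0+i1:ld.MEM+add.ALU ; pair
t=1 i2+i3:ld.MEM+mulh.MUL ; pair
t=2 i4:ld.MEM ; RAW r4
t=3 i5:mulh.MUL ; RAW r3
t=4 i6:st.MEM ; no-port MEM/MEM
t=5 i7:st.MEM ; tail

ISSUED = 6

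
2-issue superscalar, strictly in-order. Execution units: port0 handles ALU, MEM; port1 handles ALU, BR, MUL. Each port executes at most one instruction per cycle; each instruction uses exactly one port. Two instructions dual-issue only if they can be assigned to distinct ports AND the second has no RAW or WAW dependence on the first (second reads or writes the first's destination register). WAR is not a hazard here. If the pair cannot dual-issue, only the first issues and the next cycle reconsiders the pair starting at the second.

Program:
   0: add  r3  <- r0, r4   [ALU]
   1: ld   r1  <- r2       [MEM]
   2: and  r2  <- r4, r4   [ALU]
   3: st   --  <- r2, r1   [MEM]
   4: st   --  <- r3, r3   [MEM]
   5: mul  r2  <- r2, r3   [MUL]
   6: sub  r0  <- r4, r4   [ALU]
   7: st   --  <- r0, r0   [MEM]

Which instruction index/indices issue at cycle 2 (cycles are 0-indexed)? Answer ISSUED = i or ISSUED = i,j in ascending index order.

0. add ld @i0/i1  | dual
1. and @i2  | RAW r2
2. st @i3  | no-port MEM/MEM
3. st mul @i4/i5  | dual
4. sub @i6  | RAW r0
5. st @i7  | tail

ISSUED = 3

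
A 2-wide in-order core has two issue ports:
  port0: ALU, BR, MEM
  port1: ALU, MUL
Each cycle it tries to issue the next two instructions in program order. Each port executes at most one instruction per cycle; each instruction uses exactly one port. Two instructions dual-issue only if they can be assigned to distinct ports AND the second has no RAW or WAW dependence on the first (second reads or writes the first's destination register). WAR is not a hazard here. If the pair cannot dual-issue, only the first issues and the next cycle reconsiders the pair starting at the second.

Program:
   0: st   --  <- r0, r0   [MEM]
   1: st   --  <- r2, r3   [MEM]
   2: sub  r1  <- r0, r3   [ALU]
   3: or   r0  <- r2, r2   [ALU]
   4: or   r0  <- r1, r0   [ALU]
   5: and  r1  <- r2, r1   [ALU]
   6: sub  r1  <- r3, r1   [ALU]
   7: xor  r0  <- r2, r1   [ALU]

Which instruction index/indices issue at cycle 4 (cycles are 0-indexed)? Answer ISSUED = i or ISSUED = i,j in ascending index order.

ISSUED = 6

[0] i0  st  -- no-port MEM/MEM
[1] i1+i2  st sub  -- dual
[2] i3  or  -- RAW+WAW r0
[3] i4+i5  or and  -- dual
[4] i6  sub  -- RAW r1
[5] i7  xor  -- tail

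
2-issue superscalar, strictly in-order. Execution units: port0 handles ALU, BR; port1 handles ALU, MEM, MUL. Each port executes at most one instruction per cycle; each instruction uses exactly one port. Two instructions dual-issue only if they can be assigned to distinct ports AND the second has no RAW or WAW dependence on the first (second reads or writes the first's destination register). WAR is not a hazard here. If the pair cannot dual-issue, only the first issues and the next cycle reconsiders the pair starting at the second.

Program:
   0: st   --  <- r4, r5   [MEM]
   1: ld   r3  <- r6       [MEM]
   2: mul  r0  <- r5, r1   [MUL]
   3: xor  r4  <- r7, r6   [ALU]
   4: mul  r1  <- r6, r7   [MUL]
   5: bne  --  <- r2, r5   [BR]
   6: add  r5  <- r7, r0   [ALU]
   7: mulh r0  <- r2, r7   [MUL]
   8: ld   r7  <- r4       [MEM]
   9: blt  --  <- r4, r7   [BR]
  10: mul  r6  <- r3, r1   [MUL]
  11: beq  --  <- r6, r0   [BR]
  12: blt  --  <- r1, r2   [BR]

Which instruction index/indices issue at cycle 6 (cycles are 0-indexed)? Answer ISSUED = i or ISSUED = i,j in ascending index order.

ISSUED = 9,10

  cy0 -> i0 (st.MEM) no-port MEM/MEM
  cy1 -> i1 (ld.MEM) no-port MEM/MUL
  cy2 -> i2+i3 (mul.MUL;xor.ALU) 2-wide
  cy3 -> i4+i5 (mul.MUL;bne.BR) 2-wide
  cy4 -> i6+i7 (add.ALU;mulh.MUL) 2-wide
  cy5 -> i8 (ld.MEM) RAW r7
  cy6 -> i9+i10 (blt.BR;mul.MUL) 2-wide
  cy7 -> i11 (beq.BR) no-port BR/BR
  cy8 -> i12 (blt.BR) tail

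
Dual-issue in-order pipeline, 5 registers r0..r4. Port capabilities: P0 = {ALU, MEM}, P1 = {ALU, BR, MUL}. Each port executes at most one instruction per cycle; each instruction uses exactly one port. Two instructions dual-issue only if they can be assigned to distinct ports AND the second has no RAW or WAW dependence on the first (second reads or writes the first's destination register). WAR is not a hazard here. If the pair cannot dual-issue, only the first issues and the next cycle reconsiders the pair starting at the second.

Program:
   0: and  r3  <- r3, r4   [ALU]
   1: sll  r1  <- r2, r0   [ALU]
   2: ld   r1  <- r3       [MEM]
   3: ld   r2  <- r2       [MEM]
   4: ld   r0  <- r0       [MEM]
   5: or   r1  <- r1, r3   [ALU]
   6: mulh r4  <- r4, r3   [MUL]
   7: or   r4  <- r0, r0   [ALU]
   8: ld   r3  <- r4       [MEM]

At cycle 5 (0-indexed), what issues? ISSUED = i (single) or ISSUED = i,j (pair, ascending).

0. and/sll @i0,i1  | dual
1. ld @i2  | no-port MEM/MEM
2. ld @i3  | no-port MEM/MEM
3. ld/or @i4,i5  | dual
4. mulh @i6  | WAW r4
5. or @i7  | RAW r4
6. ld @i8  | tail

ISSUED = 7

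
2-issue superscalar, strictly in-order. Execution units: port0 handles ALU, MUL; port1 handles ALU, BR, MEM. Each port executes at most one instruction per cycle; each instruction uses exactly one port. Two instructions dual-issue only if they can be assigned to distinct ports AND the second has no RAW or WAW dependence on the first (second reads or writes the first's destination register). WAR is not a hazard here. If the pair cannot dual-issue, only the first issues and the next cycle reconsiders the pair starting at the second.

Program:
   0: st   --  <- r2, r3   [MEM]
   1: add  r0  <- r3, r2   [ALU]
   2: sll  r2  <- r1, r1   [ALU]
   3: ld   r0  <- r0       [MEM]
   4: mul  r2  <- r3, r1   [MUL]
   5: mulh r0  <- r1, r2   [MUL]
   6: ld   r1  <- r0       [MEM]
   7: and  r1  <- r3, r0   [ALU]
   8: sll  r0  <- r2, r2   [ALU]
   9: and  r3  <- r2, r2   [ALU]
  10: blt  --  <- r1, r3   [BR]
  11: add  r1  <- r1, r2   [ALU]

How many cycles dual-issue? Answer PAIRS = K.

PAIRS = 4

  cy0 -> i0,i1 (st.MEM;add.ALU) 2-wide
  cy1 -> i2,i3 (sll.ALU;ld.MEM) 2-wide
  cy2 -> i4 (mul.MUL) no-port MUL/MUL
  cy3 -> i5 (mulh.MUL) RAW r0
  cy4 -> i6 (ld.MEM) WAW r1
  cy5 -> i7,i8 (and.ALU;sll.ALU) 2-wide
  cy6 -> i9 (and.ALU) RAW r3
  cy7 -> i10,i11 (blt.BR;add.ALU) 2-wide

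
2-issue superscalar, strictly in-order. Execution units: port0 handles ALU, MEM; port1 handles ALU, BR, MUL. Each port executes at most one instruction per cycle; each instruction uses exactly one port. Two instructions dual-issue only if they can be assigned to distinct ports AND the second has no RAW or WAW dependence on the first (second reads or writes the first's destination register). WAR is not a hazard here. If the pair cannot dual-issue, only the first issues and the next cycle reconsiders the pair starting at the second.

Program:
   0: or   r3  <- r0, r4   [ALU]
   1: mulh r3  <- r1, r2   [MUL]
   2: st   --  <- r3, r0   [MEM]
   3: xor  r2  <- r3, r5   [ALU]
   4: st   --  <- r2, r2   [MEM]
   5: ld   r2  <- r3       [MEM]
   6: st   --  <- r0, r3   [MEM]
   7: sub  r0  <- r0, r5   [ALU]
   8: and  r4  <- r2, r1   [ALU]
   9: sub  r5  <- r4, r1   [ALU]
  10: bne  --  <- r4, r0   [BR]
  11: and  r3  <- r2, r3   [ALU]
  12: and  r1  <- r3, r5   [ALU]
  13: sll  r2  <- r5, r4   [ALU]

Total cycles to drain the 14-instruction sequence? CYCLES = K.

t=0 i0:or ; WAW r3
t=1 i1:mulh ; RAW r3
t=2 i2/i3:st/xor ; 2-wide
t=3 i4:st ; no-port MEM/MEM
t=4 i5:ld ; no-port MEM/MEM
t=5 i6/i7:st/sub ; 2-wide
t=6 i8:and ; RAW r4
t=7 i9/i10:sub/bne ; 2-wide
t=8 i11:and ; RAW r3
t=9 i12/i13:and/sll ; 2-wide

CYCLES = 10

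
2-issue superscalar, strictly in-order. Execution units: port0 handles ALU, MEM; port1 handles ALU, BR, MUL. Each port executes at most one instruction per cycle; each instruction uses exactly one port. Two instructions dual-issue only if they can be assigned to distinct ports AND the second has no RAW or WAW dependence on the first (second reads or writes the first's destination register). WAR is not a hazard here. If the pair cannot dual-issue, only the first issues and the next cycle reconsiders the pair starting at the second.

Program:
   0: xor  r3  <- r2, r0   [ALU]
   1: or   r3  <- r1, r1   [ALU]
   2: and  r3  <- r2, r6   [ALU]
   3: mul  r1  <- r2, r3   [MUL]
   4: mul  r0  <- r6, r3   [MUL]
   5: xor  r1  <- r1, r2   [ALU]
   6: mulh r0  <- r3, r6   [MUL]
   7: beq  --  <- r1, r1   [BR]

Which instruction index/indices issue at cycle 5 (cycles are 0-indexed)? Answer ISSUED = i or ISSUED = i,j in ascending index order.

t=0 i0:xor ; WAW r3
t=1 i1:or ; WAW r3
t=2 i2:and ; RAW r3
t=3 i3:mul ; no-port MUL/MUL
t=4 i4&i5:mul/xor ; dual
t=5 i6:mulh ; no-port MUL/BR
t=6 i7:beq ; tail

ISSUED = 6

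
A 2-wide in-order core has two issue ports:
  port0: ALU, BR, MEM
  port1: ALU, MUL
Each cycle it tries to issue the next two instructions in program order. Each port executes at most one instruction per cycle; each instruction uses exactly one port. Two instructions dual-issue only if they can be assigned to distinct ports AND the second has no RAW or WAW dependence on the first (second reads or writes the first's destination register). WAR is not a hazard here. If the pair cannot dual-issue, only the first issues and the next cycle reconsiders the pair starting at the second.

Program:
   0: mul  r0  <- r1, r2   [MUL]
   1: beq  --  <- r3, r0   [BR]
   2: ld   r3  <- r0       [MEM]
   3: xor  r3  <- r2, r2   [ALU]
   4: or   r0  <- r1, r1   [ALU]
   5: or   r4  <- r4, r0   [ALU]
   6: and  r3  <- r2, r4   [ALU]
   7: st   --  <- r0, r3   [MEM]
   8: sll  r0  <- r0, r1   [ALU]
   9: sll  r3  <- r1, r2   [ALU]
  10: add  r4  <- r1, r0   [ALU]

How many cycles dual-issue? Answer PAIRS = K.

  cy0 -> i0 (mul) RAW r0
  cy1 -> i1 (beq) no-port BR/MEM
  cy2 -> i2 (ld) WAW r3
  cy3 -> i3+i4 (xor+or) dual
  cy4 -> i5 (or) RAW r4
  cy5 -> i6 (and) RAW r3
  cy6 -> i7+i8 (st+sll) dual
  cy7 -> i9+i10 (sll+add) dual

PAIRS = 3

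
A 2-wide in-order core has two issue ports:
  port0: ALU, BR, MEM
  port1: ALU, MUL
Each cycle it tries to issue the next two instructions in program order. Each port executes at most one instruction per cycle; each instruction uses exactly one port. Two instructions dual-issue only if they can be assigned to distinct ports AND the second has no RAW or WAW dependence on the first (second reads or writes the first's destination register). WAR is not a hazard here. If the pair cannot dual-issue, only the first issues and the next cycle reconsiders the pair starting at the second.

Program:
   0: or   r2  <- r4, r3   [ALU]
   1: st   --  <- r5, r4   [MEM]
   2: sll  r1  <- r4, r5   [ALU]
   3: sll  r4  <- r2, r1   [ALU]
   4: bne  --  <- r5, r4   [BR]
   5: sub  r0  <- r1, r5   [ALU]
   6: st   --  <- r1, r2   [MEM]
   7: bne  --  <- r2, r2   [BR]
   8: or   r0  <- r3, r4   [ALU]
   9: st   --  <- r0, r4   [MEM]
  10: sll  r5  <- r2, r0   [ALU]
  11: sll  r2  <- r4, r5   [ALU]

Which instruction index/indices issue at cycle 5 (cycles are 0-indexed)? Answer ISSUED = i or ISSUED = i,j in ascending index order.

ISSUED = 7,8

c0: i0+i1 or.ALU st.MEM  2-wide
c1: i2 sll.ALU  RAW r1
c2: i3 sll.ALU  RAW r4
c3: i4+i5 bne.BR sub.ALU  2-wide
c4: i6 st.MEM  no-port MEM/BR
c5: i7+i8 bne.BR or.ALU  2-wide
c6: i9+i10 st.MEM sll.ALU  2-wide
c7: i11 sll.ALU  tail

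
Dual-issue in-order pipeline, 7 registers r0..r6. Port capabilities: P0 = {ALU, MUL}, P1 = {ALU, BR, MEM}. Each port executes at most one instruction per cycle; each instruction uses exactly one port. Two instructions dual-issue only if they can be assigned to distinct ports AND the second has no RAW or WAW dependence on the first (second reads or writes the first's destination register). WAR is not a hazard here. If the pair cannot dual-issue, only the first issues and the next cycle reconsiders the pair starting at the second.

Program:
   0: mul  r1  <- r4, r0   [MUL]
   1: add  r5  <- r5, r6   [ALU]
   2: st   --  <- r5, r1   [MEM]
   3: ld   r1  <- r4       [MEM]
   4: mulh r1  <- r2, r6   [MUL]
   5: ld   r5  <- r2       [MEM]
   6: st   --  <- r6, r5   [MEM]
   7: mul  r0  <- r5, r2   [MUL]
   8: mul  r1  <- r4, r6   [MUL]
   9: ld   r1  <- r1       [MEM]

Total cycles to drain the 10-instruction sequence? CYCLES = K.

0. mul.MUL;add.ALU @i0,i1  | pair
1. st.MEM @i2  | no-port MEM/MEM
2. ld.MEM @i3  | WAW r1
3. mulh.MUL;ld.MEM @i4,i5  | pair
4. st.MEM;mul.MUL @i6,i7  | pair
5. mul.MUL @i8  | RAW+WAW r1
6. ld.MEM @i9  | tail

CYCLES = 7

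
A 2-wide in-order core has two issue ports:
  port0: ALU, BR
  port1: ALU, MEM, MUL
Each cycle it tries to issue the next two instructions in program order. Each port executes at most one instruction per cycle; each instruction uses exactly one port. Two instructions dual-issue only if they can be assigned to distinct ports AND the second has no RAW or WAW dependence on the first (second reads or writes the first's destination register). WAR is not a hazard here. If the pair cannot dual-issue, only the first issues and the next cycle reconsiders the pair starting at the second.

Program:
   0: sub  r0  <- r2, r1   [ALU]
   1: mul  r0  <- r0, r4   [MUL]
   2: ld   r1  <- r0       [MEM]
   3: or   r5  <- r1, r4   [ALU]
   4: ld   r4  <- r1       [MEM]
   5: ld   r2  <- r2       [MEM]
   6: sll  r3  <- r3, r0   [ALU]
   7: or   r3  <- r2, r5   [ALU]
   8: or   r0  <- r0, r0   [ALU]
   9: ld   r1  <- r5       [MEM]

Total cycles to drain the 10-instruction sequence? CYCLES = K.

CYCLES = 7

[0] i0  sub  -- RAW+WAW r0
[1] i1  mul  -- no-port MUL/MEM
[2] i2  ld  -- RAW r1
[3] i3+i4  or/ld  -- 2-wide
[4] i5+i6  ld/sll  -- 2-wide
[5] i7+i8  or/or  -- 2-wide
[6] i9  ld  -- tail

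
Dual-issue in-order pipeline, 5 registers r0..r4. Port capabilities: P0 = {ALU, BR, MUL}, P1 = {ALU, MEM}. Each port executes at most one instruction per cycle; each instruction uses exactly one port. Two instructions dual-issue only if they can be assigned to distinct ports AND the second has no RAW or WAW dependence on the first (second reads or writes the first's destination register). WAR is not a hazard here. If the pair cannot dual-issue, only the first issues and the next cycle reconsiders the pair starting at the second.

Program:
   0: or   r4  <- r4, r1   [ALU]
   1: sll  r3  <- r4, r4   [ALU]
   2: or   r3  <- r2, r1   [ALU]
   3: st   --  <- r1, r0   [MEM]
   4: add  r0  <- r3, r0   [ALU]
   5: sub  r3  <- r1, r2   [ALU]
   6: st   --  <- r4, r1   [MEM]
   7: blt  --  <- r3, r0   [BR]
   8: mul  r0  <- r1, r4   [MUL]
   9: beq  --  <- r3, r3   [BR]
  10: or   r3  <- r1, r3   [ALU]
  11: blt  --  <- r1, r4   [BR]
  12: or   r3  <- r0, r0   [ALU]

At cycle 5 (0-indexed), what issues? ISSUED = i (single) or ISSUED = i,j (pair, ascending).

ISSUED = 8

t=0 i0:or ; RAW r4
t=1 i1:sll ; WAW r3
t=2 i2+i3:or+st ; pair
t=3 i4+i5:add+sub ; pair
t=4 i6+i7:st+blt ; pair
t=5 i8:mul ; no-port MUL/BR
t=6 i9+i10:beq+or ; pair
t=7 i11+i12:blt+or ; pair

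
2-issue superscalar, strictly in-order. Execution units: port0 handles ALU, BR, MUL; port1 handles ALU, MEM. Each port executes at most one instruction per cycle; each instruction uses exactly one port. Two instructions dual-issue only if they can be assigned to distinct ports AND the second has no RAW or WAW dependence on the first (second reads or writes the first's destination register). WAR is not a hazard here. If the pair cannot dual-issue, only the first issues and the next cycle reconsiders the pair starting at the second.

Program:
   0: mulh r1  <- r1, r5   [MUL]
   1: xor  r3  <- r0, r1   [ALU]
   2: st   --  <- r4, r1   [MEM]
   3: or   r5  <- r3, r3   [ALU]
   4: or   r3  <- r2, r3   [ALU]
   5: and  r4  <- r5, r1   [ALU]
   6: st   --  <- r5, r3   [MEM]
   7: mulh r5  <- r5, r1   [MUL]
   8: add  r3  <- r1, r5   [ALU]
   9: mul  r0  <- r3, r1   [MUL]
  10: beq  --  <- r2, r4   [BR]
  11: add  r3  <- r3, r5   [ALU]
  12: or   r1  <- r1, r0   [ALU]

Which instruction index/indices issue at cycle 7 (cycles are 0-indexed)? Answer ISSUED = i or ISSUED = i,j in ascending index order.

[0] i0  mulh.MUL  -- RAW r1
[1] i1&i2  xor.ALU st.MEM  -- dual
[2] i3&i4  or.ALU or.ALU  -- dual
[3] i5&i6  and.ALU st.MEM  -- dual
[4] i7  mulh.MUL  -- RAW r5
[5] i8  add.ALU  -- RAW r3
[6] i9  mul.MUL  -- no-port MUL/BR
[7] i10&i11  beq.BR add.ALU  -- dual
[8] i12  or.ALU  -- tail

ISSUED = 10,11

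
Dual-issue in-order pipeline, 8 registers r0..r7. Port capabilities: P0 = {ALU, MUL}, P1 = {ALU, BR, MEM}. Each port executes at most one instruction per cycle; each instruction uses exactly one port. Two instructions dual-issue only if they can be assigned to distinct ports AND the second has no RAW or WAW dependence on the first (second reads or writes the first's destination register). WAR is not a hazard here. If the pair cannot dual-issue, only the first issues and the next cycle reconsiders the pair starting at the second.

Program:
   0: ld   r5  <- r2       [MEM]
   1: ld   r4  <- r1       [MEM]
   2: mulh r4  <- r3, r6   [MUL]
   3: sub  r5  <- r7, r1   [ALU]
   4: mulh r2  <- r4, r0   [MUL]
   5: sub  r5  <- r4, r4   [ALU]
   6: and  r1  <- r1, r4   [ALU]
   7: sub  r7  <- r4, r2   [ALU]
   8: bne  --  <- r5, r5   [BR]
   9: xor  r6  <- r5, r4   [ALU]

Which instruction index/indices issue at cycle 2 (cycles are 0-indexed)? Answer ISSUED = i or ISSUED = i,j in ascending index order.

ISSUED = 2,3

c0: i0 ld.MEM  no-port MEM/MEM
c1: i1 ld.MEM  WAW r4
c2: i2&i3 mulh.MUL sub.ALU  2-wide
c3: i4&i5 mulh.MUL sub.ALU  2-wide
c4: i6&i7 and.ALU sub.ALU  2-wide
c5: i8&i9 bne.BR xor.ALU  2-wide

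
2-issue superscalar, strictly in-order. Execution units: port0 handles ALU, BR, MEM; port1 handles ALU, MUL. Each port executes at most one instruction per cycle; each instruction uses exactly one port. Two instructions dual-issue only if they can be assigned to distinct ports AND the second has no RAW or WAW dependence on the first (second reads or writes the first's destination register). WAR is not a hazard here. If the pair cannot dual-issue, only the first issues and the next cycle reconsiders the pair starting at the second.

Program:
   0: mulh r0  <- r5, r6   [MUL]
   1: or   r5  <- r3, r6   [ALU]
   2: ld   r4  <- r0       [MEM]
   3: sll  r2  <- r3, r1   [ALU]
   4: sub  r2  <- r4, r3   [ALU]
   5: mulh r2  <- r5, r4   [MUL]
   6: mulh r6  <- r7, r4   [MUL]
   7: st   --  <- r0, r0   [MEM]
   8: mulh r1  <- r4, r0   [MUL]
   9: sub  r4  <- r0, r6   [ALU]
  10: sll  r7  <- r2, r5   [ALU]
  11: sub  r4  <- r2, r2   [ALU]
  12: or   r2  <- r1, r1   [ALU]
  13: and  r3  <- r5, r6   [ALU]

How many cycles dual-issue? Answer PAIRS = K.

PAIRS = 6

[0] i0&i1  mulh.MUL;or.ALU  -- pair
[1] i2&i3  ld.MEM;sll.ALU  -- pair
[2] i4  sub.ALU  -- WAW r2
[3] i5  mulh.MUL  -- no-port MUL/MUL
[4] i6&i7  mulh.MUL;st.MEM  -- pair
[5] i8&i9  mulh.MUL;sub.ALU  -- pair
[6] i10&i11  sll.ALU;sub.ALU  -- pair
[7] i12&i13  or.ALU;and.ALU  -- pair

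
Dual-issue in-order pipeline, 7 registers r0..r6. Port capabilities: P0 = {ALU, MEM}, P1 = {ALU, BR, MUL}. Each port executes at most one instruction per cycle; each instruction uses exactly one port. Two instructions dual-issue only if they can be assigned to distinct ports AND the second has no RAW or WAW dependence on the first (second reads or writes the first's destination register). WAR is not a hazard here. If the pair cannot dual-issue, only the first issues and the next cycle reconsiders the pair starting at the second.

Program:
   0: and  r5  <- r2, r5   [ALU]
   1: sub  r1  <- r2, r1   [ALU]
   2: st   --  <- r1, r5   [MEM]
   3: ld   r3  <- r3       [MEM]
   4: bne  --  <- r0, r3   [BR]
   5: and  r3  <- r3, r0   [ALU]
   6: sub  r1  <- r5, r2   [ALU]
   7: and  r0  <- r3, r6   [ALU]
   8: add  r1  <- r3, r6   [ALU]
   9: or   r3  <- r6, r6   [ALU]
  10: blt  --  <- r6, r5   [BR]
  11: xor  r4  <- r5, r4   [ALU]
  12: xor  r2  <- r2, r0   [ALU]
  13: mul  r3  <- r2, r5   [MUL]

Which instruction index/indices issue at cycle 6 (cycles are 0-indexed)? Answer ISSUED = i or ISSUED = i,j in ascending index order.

ISSUED = 10,11

#0 head=0: and.ALU/sub.ALU i0/i1 2-wide
#1 head=2: st.MEM i2 no-port MEM/MEM
#2 head=3: ld.MEM i3 RAW r3
#3 head=4: bne.BR/and.ALU i4/i5 2-wide
#4 head=6: sub.ALU/and.ALU i6/i7 2-wide
#5 head=8: add.ALU/or.ALU i8/i9 2-wide
#6 head=10: blt.BR/xor.ALU i10/i11 2-wide
#7 head=12: xor.ALU i12 RAW r2
#8 head=13: mul.MUL i13 tail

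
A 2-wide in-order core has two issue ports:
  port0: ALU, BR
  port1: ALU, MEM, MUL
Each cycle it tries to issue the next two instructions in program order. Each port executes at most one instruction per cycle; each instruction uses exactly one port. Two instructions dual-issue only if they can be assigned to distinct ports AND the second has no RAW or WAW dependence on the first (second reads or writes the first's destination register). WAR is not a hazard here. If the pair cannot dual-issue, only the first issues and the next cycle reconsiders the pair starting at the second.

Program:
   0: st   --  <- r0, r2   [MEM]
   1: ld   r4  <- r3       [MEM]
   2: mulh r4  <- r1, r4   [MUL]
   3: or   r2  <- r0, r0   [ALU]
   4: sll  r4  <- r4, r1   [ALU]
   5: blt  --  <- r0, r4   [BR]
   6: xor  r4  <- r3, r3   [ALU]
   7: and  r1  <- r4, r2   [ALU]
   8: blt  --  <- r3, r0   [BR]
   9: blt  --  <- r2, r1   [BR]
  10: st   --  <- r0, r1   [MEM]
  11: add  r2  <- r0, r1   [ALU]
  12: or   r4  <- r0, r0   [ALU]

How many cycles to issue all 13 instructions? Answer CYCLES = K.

CYCLES = 8

t=0 i0:st ; no-port MEM/MEM
t=1 i1:ld ; no-port MEM/MUL
t=2 i2+i3:mulh/or ; 2-wide
t=3 i4:sll ; RAW r4
t=4 i5+i6:blt/xor ; 2-wide
t=5 i7+i8:and/blt ; 2-wide
t=6 i9+i10:blt/st ; 2-wide
t=7 i11+i12:add/or ; 2-wide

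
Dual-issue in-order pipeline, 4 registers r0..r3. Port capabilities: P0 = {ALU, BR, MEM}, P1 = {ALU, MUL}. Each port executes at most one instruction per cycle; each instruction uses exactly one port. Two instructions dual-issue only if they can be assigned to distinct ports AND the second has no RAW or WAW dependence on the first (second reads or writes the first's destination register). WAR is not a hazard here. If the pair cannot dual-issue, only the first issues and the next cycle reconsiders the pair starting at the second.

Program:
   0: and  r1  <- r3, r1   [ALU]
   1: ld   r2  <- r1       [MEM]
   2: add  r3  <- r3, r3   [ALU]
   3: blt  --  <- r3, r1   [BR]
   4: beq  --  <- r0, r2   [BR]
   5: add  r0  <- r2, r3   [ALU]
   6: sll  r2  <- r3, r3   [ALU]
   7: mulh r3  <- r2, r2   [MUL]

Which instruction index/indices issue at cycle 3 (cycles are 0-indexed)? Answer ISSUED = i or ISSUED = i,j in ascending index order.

c0: i0 and  RAW r1
c1: i1+i2 ld add  pair
c2: i3 blt  no-port BR/BR
c3: i4+i5 beq add  pair
c4: i6 sll  RAW r2
c5: i7 mulh  tail

ISSUED = 4,5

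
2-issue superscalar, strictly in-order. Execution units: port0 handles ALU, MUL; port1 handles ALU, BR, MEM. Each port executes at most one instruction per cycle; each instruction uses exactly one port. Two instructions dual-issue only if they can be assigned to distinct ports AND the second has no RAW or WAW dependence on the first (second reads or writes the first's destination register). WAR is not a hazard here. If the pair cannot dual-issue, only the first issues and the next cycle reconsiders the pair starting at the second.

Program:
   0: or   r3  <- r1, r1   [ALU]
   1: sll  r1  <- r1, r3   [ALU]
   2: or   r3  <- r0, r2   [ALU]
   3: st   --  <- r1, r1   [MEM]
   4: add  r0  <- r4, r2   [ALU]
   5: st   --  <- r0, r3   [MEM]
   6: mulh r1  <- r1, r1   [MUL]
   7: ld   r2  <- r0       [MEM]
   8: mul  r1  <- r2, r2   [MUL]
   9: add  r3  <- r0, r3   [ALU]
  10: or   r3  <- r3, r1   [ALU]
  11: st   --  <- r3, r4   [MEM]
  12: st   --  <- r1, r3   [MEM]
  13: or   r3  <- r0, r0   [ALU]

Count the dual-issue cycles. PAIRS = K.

#0 head=0: or i0 RAW r3
#1 head=1: sll;or i1/i2 dual
#2 head=3: st;add i3/i4 dual
#3 head=5: st;mulh i5/i6 dual
#4 head=7: ld i7 RAW r2
#5 head=8: mul;add i8/i9 dual
#6 head=10: or i10 RAW r3
#7 head=11: st i11 no-port MEM/MEM
#8 head=12: st;or i12/i13 dual

PAIRS = 5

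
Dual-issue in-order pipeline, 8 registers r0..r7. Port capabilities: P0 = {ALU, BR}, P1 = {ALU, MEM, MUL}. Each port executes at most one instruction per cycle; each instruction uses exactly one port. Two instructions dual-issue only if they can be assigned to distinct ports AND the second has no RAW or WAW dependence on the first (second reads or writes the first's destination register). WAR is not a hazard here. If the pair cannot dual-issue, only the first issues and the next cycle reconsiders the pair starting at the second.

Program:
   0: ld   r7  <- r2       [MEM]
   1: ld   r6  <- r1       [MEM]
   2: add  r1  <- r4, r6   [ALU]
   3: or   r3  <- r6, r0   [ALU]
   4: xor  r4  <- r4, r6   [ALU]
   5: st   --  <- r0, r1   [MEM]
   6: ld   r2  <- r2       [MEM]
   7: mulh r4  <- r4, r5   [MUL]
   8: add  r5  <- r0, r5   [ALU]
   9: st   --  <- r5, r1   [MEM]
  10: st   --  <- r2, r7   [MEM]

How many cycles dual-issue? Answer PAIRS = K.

PAIRS = 3

[0] i0  ld.MEM  -- no-port MEM/MEM
[1] i1  ld.MEM  -- RAW r6
[2] i2+i3  add.ALU;or.ALU  -- pair
[3] i4+i5  xor.ALU;st.MEM  -- pair
[4] i6  ld.MEM  -- no-port MEM/MUL
[5] i7+i8  mulh.MUL;add.ALU  -- pair
[6] i9  st.MEM  -- no-port MEM/MEM
[7] i10  st.MEM  -- tail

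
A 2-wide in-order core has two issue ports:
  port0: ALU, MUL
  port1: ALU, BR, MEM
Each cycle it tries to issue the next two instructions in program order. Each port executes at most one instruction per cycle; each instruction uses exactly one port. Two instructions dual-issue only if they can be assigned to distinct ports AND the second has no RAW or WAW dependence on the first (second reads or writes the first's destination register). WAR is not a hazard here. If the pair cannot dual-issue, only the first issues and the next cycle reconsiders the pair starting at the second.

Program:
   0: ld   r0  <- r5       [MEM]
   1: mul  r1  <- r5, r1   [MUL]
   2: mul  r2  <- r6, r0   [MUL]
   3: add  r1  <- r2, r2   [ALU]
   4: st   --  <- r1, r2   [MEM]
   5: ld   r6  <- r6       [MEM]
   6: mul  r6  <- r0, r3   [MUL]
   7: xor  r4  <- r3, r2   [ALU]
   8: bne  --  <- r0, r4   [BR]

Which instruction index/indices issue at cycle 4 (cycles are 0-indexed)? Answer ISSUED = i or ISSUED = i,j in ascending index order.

ISSUED = 5

[0] i0/i1  ld.MEM+mul.MUL  -- 2-wide
[1] i2  mul.MUL  -- RAW r2
[2] i3  add.ALU  -- RAW r1
[3] i4  st.MEM  -- no-port MEM/MEM
[4] i5  ld.MEM  -- WAW r6
[5] i6/i7  mul.MUL+xor.ALU  -- 2-wide
[6] i8  bne.BR  -- tail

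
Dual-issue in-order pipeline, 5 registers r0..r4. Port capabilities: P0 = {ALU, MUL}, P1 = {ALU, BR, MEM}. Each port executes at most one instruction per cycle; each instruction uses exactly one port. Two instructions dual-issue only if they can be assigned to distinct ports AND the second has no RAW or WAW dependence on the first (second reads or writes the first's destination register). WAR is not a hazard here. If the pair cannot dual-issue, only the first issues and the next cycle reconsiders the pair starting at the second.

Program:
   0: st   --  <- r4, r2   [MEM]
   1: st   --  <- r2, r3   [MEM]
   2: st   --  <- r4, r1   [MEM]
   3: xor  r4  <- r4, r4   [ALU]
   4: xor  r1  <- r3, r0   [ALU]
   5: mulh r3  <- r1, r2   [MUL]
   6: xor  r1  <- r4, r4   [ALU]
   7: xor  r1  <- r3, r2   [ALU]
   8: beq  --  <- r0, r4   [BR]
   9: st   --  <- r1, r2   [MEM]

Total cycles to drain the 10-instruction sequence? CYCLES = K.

t=0 i0:st.MEM ; no-port MEM/MEM
t=1 i1:st.MEM ; no-port MEM/MEM
t=2 i2/i3:st.MEM/xor.ALU ; 2-wide
t=3 i4:xor.ALU ; RAW r1
t=4 i5/i6:mulh.MUL/xor.ALU ; 2-wide
t=5 i7/i8:xor.ALU/beq.BR ; 2-wide
t=6 i9:st.MEM ; tail

CYCLES = 7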